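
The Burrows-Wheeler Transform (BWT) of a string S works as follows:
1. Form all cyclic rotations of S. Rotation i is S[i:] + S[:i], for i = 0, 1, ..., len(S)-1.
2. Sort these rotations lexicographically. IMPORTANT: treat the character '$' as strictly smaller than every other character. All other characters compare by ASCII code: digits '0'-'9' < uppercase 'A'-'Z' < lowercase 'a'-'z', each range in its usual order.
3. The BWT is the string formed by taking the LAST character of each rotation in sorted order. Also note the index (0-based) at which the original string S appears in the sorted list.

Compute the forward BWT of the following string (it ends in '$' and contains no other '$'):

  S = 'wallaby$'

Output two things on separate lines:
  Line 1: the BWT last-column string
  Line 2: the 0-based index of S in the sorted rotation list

Answer: ylwala$b
6

Derivation:
All 8 rotations (rotation i = S[i:]+S[:i]):
  rot[0] = wallaby$
  rot[1] = allaby$w
  rot[2] = llaby$wa
  rot[3] = laby$wal
  rot[4] = aby$wall
  rot[5] = by$walla
  rot[6] = y$wallab
  rot[7] = $wallaby
Sorted (with $ < everything):
  sorted[0] = $wallaby  (last char: 'y')
  sorted[1] = aby$wall  (last char: 'l')
  sorted[2] = allaby$w  (last char: 'w')
  sorted[3] = by$walla  (last char: 'a')
  sorted[4] = laby$wal  (last char: 'l')
  sorted[5] = llaby$wa  (last char: 'a')
  sorted[6] = wallaby$  (last char: '$')
  sorted[7] = y$wallab  (last char: 'b')
Last column: ylwala$b
Original string S is at sorted index 6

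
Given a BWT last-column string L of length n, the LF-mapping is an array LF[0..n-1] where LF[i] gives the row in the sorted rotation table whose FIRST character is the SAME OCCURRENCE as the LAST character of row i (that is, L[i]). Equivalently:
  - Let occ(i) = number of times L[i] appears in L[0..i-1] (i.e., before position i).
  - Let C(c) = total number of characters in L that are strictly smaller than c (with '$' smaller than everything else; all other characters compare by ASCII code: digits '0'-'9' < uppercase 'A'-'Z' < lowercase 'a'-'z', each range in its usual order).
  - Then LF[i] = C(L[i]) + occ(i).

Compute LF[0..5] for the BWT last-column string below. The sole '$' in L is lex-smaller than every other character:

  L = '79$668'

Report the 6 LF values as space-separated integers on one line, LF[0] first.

Answer: 3 5 0 1 2 4

Derivation:
Char counts: '$':1, '6':2, '7':1, '8':1, '9':1
C (first-col start): C('$')=0, C('6')=1, C('7')=3, C('8')=4, C('9')=5
L[0]='7': occ=0, LF[0]=C('7')+0=3+0=3
L[1]='9': occ=0, LF[1]=C('9')+0=5+0=5
L[2]='$': occ=0, LF[2]=C('$')+0=0+0=0
L[3]='6': occ=0, LF[3]=C('6')+0=1+0=1
L[4]='6': occ=1, LF[4]=C('6')+1=1+1=2
L[5]='8': occ=0, LF[5]=C('8')+0=4+0=4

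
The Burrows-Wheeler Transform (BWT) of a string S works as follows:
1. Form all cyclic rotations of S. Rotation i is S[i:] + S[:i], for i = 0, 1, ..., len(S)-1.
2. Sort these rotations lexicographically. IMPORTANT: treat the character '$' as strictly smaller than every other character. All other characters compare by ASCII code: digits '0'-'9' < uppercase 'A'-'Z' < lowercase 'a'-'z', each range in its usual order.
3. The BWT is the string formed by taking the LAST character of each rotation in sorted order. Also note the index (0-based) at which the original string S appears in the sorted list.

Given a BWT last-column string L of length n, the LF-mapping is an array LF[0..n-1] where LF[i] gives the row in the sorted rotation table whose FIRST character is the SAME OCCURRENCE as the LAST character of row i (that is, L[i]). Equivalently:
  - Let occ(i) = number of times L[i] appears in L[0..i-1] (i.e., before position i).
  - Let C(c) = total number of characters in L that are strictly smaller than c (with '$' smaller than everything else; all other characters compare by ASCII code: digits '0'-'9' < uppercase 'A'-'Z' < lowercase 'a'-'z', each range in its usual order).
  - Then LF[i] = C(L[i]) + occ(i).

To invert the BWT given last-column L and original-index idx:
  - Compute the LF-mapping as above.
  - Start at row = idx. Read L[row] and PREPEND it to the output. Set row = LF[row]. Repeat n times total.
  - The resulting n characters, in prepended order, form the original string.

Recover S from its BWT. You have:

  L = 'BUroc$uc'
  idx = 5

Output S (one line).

Answer: occurUB$

Derivation:
LF mapping: 1 2 6 5 3 0 7 4
Walk LF starting at row 5, prepending L[row]:
  step 1: row=5, L[5]='$', prepend. Next row=LF[5]=0
  step 2: row=0, L[0]='B', prepend. Next row=LF[0]=1
  step 3: row=1, L[1]='U', prepend. Next row=LF[1]=2
  step 4: row=2, L[2]='r', prepend. Next row=LF[2]=6
  step 5: row=6, L[6]='u', prepend. Next row=LF[6]=7
  step 6: row=7, L[7]='c', prepend. Next row=LF[7]=4
  step 7: row=4, L[4]='c', prepend. Next row=LF[4]=3
  step 8: row=3, L[3]='o', prepend. Next row=LF[3]=5
Reversed output: occurUB$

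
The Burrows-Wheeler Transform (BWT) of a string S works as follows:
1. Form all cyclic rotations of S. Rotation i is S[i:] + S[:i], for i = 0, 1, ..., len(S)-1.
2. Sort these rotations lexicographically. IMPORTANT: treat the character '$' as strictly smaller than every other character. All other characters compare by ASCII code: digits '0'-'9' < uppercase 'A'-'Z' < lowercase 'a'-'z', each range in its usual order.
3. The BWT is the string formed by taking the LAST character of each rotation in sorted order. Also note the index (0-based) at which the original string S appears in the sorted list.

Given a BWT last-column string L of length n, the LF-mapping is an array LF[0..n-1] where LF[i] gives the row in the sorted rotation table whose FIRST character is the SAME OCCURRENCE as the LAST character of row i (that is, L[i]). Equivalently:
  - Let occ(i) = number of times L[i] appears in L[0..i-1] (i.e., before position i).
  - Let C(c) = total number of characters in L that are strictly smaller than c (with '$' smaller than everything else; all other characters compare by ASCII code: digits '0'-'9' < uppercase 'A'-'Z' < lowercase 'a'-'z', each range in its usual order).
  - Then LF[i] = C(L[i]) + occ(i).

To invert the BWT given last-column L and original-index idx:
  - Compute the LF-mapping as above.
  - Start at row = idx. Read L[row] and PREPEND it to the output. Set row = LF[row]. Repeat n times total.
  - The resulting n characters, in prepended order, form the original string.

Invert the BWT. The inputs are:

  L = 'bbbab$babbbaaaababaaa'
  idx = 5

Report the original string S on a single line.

LF mapping: 11 12 13 1 14 0 15 2 16 17 18 3 4 5 6 19 7 20 8 9 10
Walk LF starting at row 5, prepending L[row]:
  step 1: row=5, L[5]='$', prepend. Next row=LF[5]=0
  step 2: row=0, L[0]='b', prepend. Next row=LF[0]=11
  step 3: row=11, L[11]='a', prepend. Next row=LF[11]=3
  step 4: row=3, L[3]='a', prepend. Next row=LF[3]=1
  step 5: row=1, L[1]='b', prepend. Next row=LF[1]=12
  step 6: row=12, L[12]='a', prepend. Next row=LF[12]=4
  step 7: row=4, L[4]='b', prepend. Next row=LF[4]=14
  step 8: row=14, L[14]='a', prepend. Next row=LF[14]=6
  step 9: row=6, L[6]='b', prepend. Next row=LF[6]=15
  step 10: row=15, L[15]='b', prepend. Next row=LF[15]=19
  step 11: row=19, L[19]='a', prepend. Next row=LF[19]=9
  step 12: row=9, L[9]='b', prepend. Next row=LF[9]=17
  step 13: row=17, L[17]='b', prepend. Next row=LF[17]=20
  step 14: row=20, L[20]='a', prepend. Next row=LF[20]=10
  step 15: row=10, L[10]='b', prepend. Next row=LF[10]=18
  step 16: row=18, L[18]='a', prepend. Next row=LF[18]=8
  step 17: row=8, L[8]='b', prepend. Next row=LF[8]=16
  step 18: row=16, L[16]='a', prepend. Next row=LF[16]=7
  step 19: row=7, L[7]='a', prepend. Next row=LF[7]=2
  step 20: row=2, L[2]='b', prepend. Next row=LF[2]=13
  step 21: row=13, L[13]='a', prepend. Next row=LF[13]=5
Reversed output: abaabababbabbababaab$

Answer: abaabababbabbababaab$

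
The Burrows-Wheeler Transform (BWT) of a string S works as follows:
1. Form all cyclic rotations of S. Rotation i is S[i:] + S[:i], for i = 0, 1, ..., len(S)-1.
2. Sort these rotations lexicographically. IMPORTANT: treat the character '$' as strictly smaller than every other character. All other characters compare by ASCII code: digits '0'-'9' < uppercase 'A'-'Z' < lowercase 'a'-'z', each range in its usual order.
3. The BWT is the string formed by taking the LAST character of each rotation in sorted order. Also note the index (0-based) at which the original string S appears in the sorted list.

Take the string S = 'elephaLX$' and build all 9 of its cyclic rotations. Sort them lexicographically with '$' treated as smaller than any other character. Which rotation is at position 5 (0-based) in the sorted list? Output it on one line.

Answer: ephaLX$el

Derivation:
All 9 rotations (rotation i = S[i:]+S[:i]):
  rot[0] = elephaLX$
  rot[1] = lephaLX$e
  rot[2] = ephaLX$el
  rot[3] = phaLX$ele
  rot[4] = haLX$elep
  rot[5] = aLX$eleph
  rot[6] = LX$elepha
  rot[7] = X$elephaL
  rot[8] = $elephaLX
Sorted (with $ < everything):
  sorted[0] = $elephaLX
  sorted[1] = LX$elepha
  sorted[2] = X$elephaL
  sorted[3] = aLX$eleph
  sorted[4] = elephaLX$
  sorted[5] = ephaLX$el
  sorted[6] = haLX$elep
  sorted[7] = lephaLX$e
  sorted[8] = phaLX$ele
sorted[5] = ephaLX$el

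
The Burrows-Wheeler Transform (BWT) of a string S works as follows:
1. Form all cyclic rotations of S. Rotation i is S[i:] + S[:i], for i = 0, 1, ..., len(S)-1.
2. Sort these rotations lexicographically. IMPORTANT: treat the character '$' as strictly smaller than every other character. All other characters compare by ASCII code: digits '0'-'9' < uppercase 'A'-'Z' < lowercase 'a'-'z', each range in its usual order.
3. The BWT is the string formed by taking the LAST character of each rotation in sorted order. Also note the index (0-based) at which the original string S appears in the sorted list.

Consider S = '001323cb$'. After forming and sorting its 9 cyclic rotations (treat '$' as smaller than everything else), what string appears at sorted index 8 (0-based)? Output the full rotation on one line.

All 9 rotations (rotation i = S[i:]+S[:i]):
  rot[0] = 001323cb$
  rot[1] = 01323cb$0
  rot[2] = 1323cb$00
  rot[3] = 323cb$001
  rot[4] = 23cb$0013
  rot[5] = 3cb$00132
  rot[6] = cb$001323
  rot[7] = b$001323c
  rot[8] = $001323cb
Sorted (with $ < everything):
  sorted[0] = $001323cb
  sorted[1] = 001323cb$
  sorted[2] = 01323cb$0
  sorted[3] = 1323cb$00
  sorted[4] = 23cb$0013
  sorted[5] = 323cb$001
  sorted[6] = 3cb$00132
  sorted[7] = b$001323c
  sorted[8] = cb$001323
sorted[8] = cb$001323

Answer: cb$001323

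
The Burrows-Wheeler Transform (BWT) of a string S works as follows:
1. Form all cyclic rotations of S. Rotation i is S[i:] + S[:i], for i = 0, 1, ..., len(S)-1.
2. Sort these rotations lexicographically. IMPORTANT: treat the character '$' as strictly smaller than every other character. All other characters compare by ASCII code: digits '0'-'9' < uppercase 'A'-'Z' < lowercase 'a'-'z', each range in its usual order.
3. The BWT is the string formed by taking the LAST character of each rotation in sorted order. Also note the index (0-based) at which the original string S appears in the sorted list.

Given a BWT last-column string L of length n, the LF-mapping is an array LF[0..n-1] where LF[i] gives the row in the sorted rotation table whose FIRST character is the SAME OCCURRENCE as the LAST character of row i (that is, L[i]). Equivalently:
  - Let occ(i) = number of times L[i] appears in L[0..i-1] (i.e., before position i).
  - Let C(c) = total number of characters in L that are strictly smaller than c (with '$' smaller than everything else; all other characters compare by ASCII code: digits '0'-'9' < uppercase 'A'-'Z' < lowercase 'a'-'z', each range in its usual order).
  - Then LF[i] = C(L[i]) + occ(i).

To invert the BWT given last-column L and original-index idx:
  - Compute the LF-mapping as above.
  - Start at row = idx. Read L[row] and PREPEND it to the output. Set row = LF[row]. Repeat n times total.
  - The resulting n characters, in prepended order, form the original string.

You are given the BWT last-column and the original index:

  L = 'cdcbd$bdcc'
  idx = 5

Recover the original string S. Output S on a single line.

LF mapping: 3 7 4 1 8 0 2 9 5 6
Walk LF starting at row 5, prepending L[row]:
  step 1: row=5, L[5]='$', prepend. Next row=LF[5]=0
  step 2: row=0, L[0]='c', prepend. Next row=LF[0]=3
  step 3: row=3, L[3]='b', prepend. Next row=LF[3]=1
  step 4: row=1, L[1]='d', prepend. Next row=LF[1]=7
  step 5: row=7, L[7]='d', prepend. Next row=LF[7]=9
  step 6: row=9, L[9]='c', prepend. Next row=LF[9]=6
  step 7: row=6, L[6]='b', prepend. Next row=LF[6]=2
  step 8: row=2, L[2]='c', prepend. Next row=LF[2]=4
  step 9: row=4, L[4]='d', prepend. Next row=LF[4]=8
  step 10: row=8, L[8]='c', prepend. Next row=LF[8]=5
Reversed output: cdcbcddbc$

Answer: cdcbcddbc$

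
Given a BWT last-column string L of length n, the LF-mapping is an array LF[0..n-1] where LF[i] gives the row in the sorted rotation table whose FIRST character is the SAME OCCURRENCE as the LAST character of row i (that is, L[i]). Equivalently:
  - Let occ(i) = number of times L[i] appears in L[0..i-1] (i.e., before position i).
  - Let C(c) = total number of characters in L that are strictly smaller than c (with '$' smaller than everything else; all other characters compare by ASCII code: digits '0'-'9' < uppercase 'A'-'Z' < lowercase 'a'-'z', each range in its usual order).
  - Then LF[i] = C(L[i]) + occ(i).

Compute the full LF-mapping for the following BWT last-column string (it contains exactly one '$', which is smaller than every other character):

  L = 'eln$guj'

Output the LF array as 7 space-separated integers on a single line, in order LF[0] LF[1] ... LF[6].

Answer: 1 4 5 0 2 6 3

Derivation:
Char counts: '$':1, 'e':1, 'g':1, 'j':1, 'l':1, 'n':1, 'u':1
C (first-col start): C('$')=0, C('e')=1, C('g')=2, C('j')=3, C('l')=4, C('n')=5, C('u')=6
L[0]='e': occ=0, LF[0]=C('e')+0=1+0=1
L[1]='l': occ=0, LF[1]=C('l')+0=4+0=4
L[2]='n': occ=0, LF[2]=C('n')+0=5+0=5
L[3]='$': occ=0, LF[3]=C('$')+0=0+0=0
L[4]='g': occ=0, LF[4]=C('g')+0=2+0=2
L[5]='u': occ=0, LF[5]=C('u')+0=6+0=6
L[6]='j': occ=0, LF[6]=C('j')+0=3+0=3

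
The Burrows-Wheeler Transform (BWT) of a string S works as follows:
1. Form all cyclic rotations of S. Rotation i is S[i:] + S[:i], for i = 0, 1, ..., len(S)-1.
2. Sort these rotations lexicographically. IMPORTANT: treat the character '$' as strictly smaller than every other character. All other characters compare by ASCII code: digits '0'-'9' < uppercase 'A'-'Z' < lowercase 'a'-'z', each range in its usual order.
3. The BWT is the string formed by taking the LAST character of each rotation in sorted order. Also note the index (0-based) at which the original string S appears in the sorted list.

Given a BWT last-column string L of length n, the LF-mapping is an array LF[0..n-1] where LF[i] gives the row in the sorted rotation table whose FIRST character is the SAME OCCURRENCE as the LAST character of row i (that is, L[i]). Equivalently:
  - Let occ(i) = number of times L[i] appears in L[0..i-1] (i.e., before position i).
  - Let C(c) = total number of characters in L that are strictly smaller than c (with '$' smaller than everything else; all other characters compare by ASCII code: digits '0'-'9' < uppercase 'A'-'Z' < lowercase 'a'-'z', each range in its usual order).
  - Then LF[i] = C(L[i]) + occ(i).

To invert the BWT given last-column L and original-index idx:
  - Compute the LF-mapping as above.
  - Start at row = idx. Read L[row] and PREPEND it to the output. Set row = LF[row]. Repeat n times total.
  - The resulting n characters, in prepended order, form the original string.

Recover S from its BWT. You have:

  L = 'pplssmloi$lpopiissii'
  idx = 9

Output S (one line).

LF mapping: 12 13 6 16 17 9 7 10 1 0 8 14 11 15 2 3 18 19 4 5
Walk LF starting at row 9, prepending L[row]:
  step 1: row=9, L[9]='$', prepend. Next row=LF[9]=0
  step 2: row=0, L[0]='p', prepend. Next row=LF[0]=12
  step 3: row=12, L[12]='o', prepend. Next row=LF[12]=11
  step 4: row=11, L[11]='p', prepend. Next row=LF[11]=14
  step 5: row=14, L[14]='i', prepend. Next row=LF[14]=2
  step 6: row=2, L[2]='l', prepend. Next row=LF[2]=6
  step 7: row=6, L[6]='l', prepend. Next row=LF[6]=7
  step 8: row=7, L[7]='o', prepend. Next row=LF[7]=10
  step 9: row=10, L[10]='l', prepend. Next row=LF[10]=8
  step 10: row=8, L[8]='i', prepend. Next row=LF[8]=1
  step 11: row=1, L[1]='p', prepend. Next row=LF[1]=13
  step 12: row=13, L[13]='p', prepend. Next row=LF[13]=15
  step 13: row=15, L[15]='i', prepend. Next row=LF[15]=3
  step 14: row=3, L[3]='s', prepend. Next row=LF[3]=16
  step 15: row=16, L[16]='s', prepend. Next row=LF[16]=18
  step 16: row=18, L[18]='i', prepend. Next row=LF[18]=4
  step 17: row=4, L[4]='s', prepend. Next row=LF[4]=17
  step 18: row=17, L[17]='s', prepend. Next row=LF[17]=19
  step 19: row=19, L[19]='i', prepend. Next row=LF[19]=5
  step 20: row=5, L[5]='m', prepend. Next row=LF[5]=9
Reversed output: mississippilollipop$

Answer: mississippilollipop$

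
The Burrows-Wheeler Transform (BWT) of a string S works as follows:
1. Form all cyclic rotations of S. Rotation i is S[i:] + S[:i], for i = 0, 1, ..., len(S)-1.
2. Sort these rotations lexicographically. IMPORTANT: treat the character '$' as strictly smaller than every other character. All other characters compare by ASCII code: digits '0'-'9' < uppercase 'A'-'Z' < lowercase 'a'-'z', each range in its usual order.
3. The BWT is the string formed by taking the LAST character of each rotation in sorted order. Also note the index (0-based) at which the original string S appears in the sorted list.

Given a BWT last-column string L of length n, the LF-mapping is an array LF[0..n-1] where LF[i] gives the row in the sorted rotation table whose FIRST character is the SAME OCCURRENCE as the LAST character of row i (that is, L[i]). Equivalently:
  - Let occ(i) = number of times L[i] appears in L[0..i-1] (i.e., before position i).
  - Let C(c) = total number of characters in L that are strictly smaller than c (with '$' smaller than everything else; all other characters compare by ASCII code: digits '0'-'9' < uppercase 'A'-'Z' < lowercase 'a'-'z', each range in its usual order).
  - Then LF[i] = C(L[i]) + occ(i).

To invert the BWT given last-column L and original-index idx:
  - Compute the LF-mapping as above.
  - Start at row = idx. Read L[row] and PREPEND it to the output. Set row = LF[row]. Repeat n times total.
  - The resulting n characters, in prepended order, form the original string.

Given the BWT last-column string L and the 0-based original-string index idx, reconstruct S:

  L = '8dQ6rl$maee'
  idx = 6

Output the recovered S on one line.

Answer: emerald6Q8$

Derivation:
LF mapping: 2 5 3 1 10 8 0 9 4 6 7
Walk LF starting at row 6, prepending L[row]:
  step 1: row=6, L[6]='$', prepend. Next row=LF[6]=0
  step 2: row=0, L[0]='8', prepend. Next row=LF[0]=2
  step 3: row=2, L[2]='Q', prepend. Next row=LF[2]=3
  step 4: row=3, L[3]='6', prepend. Next row=LF[3]=1
  step 5: row=1, L[1]='d', prepend. Next row=LF[1]=5
  step 6: row=5, L[5]='l', prepend. Next row=LF[5]=8
  step 7: row=8, L[8]='a', prepend. Next row=LF[8]=4
  step 8: row=4, L[4]='r', prepend. Next row=LF[4]=10
  step 9: row=10, L[10]='e', prepend. Next row=LF[10]=7
  step 10: row=7, L[7]='m', prepend. Next row=LF[7]=9
  step 11: row=9, L[9]='e', prepend. Next row=LF[9]=6
Reversed output: emerald6Q8$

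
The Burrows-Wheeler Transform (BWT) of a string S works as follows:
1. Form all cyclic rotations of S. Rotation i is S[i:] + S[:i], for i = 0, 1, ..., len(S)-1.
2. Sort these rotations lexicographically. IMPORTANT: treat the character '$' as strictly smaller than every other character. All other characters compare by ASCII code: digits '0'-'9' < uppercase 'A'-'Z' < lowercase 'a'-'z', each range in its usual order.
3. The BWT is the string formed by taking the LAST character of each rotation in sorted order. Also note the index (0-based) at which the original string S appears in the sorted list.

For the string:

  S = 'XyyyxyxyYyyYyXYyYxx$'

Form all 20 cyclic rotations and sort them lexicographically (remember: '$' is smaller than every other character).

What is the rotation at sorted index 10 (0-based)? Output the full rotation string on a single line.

Answer: xyxyYyyYyXYyYxx$Xyyy

Derivation:
All 20 rotations (rotation i = S[i:]+S[:i]):
  rot[0] = XyyyxyxyYyyYyXYyYxx$
  rot[1] = yyyxyxyYyyYyXYyYxx$X
  rot[2] = yyxyxyYyyYyXYyYxx$Xy
  rot[3] = yxyxyYyyYyXYyYxx$Xyy
  rot[4] = xyxyYyyYyXYyYxx$Xyyy
  rot[5] = yxyYyyYyXYyYxx$Xyyyx
  rot[6] = xyYyyYyXYyYxx$Xyyyxy
  rot[7] = yYyyYyXYyYxx$Xyyyxyx
  rot[8] = YyyYyXYyYxx$Xyyyxyxy
  rot[9] = yyYyXYyYxx$XyyyxyxyY
  rot[10] = yYyXYyYxx$XyyyxyxyYy
  rot[11] = YyXYyYxx$XyyyxyxyYyy
  rot[12] = yXYyYxx$XyyyxyxyYyyY
  rot[13] = XYyYxx$XyyyxyxyYyyYy
  rot[14] = YyYxx$XyyyxyxyYyyYyX
  rot[15] = yYxx$XyyyxyxyYyyYyXY
  rot[16] = Yxx$XyyyxyxyYyyYyXYy
  rot[17] = xx$XyyyxyxyYyyYyXYyY
  rot[18] = x$XyyyxyxyYyyYyXYyYx
  rot[19] = $XyyyxyxyYyyYyXYyYxx
Sorted (with $ < everything):
  sorted[0] = $XyyyxyxyYyyYyXYyYxx
  sorted[1] = XYyYxx$XyyyxyxyYyyYy
  sorted[2] = XyyyxyxyYyyYyXYyYxx$
  sorted[3] = Yxx$XyyyxyxyYyyYyXYy
  sorted[4] = YyXYyYxx$XyyyxyxyYyy
  sorted[5] = YyYxx$XyyyxyxyYyyYyX
  sorted[6] = YyyYyXYyYxx$Xyyyxyxy
  sorted[7] = x$XyyyxyxyYyyYyXYyYx
  sorted[8] = xx$XyyyxyxyYyyYyXYyY
  sorted[9] = xyYyyYyXYyYxx$Xyyyxy
  sorted[10] = xyxyYyyYyXYyYxx$Xyyy
  sorted[11] = yXYyYxx$XyyyxyxyYyyY
  sorted[12] = yYxx$XyyyxyxyYyyYyXY
  sorted[13] = yYyXYyYxx$XyyyxyxyYy
  sorted[14] = yYyyYyXYyYxx$Xyyyxyx
  sorted[15] = yxyYyyYyXYyYxx$Xyyyx
  sorted[16] = yxyxyYyyYyXYyYxx$Xyy
  sorted[17] = yyYyXYyYxx$XyyyxyxyY
  sorted[18] = yyxyxyYyyYyXYyYxx$Xy
  sorted[19] = yyyxyxyYyyYyXYyYxx$X
sorted[10] = xyxyYyyYyXYyYxx$Xyyy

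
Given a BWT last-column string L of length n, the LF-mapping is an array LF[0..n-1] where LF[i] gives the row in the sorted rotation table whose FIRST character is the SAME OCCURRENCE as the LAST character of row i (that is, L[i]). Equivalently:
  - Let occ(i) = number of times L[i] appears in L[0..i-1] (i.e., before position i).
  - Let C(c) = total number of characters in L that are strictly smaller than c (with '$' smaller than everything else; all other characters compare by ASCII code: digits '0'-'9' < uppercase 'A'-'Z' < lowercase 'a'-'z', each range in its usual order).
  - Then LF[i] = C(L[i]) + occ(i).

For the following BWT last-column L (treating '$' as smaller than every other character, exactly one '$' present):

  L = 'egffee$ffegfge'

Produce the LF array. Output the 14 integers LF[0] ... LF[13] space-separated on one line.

Answer: 1 11 6 7 2 3 0 8 9 4 12 10 13 5

Derivation:
Char counts: '$':1, 'e':5, 'f':5, 'g':3
C (first-col start): C('$')=0, C('e')=1, C('f')=6, C('g')=11
L[0]='e': occ=0, LF[0]=C('e')+0=1+0=1
L[1]='g': occ=0, LF[1]=C('g')+0=11+0=11
L[2]='f': occ=0, LF[2]=C('f')+0=6+0=6
L[3]='f': occ=1, LF[3]=C('f')+1=6+1=7
L[4]='e': occ=1, LF[4]=C('e')+1=1+1=2
L[5]='e': occ=2, LF[5]=C('e')+2=1+2=3
L[6]='$': occ=0, LF[6]=C('$')+0=0+0=0
L[7]='f': occ=2, LF[7]=C('f')+2=6+2=8
L[8]='f': occ=3, LF[8]=C('f')+3=6+3=9
L[9]='e': occ=3, LF[9]=C('e')+3=1+3=4
L[10]='g': occ=1, LF[10]=C('g')+1=11+1=12
L[11]='f': occ=4, LF[11]=C('f')+4=6+4=10
L[12]='g': occ=2, LF[12]=C('g')+2=11+2=13
L[13]='e': occ=4, LF[13]=C('e')+4=1+4=5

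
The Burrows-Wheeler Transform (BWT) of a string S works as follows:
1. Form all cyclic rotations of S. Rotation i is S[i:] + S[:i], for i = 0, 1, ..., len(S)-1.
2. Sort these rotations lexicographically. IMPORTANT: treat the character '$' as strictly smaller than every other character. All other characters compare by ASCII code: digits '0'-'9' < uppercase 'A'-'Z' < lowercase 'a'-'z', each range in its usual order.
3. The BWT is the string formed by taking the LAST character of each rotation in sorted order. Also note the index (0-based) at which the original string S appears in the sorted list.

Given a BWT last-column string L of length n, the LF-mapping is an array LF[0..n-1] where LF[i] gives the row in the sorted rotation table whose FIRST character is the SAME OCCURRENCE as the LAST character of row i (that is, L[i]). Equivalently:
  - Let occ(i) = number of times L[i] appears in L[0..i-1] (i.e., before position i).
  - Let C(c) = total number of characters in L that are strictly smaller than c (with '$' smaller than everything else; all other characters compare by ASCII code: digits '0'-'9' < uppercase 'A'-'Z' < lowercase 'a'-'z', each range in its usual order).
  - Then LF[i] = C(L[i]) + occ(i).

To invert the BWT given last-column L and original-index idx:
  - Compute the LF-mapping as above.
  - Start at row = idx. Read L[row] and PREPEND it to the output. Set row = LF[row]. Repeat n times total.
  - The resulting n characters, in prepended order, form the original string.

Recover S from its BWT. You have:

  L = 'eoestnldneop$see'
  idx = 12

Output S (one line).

LF mapping: 2 10 3 13 15 8 7 1 9 4 11 12 0 14 5 6
Walk LF starting at row 12, prepending L[row]:
  step 1: row=12, L[12]='$', prepend. Next row=LF[12]=0
  step 2: row=0, L[0]='e', prepend. Next row=LF[0]=2
  step 3: row=2, L[2]='e', prepend. Next row=LF[2]=3
  step 4: row=3, L[3]='s', prepend. Next row=LF[3]=13
  step 5: row=13, L[13]='s', prepend. Next row=LF[13]=14
  step 6: row=14, L[14]='e', prepend. Next row=LF[14]=5
  step 7: row=5, L[5]='n', prepend. Next row=LF[5]=8
  step 8: row=8, L[8]='n', prepend. Next row=LF[8]=9
  step 9: row=9, L[9]='e', prepend. Next row=LF[9]=4
  step 10: row=4, L[4]='t', prepend. Next row=LF[4]=15
  step 11: row=15, L[15]='e', prepend. Next row=LF[15]=6
  step 12: row=6, L[6]='l', prepend. Next row=LF[6]=7
  step 13: row=7, L[7]='d', prepend. Next row=LF[7]=1
  step 14: row=1, L[1]='o', prepend. Next row=LF[1]=10
  step 15: row=10, L[10]='o', prepend. Next row=LF[10]=11
  step 16: row=11, L[11]='p', prepend. Next row=LF[11]=12
Reversed output: poodletennessee$

Answer: poodletennessee$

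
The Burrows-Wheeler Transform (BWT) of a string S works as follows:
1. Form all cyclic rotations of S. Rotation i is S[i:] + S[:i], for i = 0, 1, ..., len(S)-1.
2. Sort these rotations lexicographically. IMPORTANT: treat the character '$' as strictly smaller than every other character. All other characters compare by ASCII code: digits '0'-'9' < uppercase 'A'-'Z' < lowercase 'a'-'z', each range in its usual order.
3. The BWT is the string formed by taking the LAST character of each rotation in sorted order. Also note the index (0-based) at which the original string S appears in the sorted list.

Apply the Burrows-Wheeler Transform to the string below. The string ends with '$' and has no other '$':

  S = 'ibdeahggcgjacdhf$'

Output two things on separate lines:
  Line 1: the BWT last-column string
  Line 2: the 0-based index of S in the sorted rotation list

Answer: fjeiagbcdhghcda$g
15

Derivation:
All 17 rotations (rotation i = S[i:]+S[:i]):
  rot[0] = ibdeahggcgjacdhf$
  rot[1] = bdeahggcgjacdhf$i
  rot[2] = deahggcgjacdhf$ib
  rot[3] = eahggcgjacdhf$ibd
  rot[4] = ahggcgjacdhf$ibde
  rot[5] = hggcgjacdhf$ibdea
  rot[6] = ggcgjacdhf$ibdeah
  rot[7] = gcgjacdhf$ibdeahg
  rot[8] = cgjacdhf$ibdeahgg
  rot[9] = gjacdhf$ibdeahggc
  rot[10] = jacdhf$ibdeahggcg
  rot[11] = acdhf$ibdeahggcgj
  rot[12] = cdhf$ibdeahggcgja
  rot[13] = dhf$ibdeahggcgjac
  rot[14] = hf$ibdeahggcgjacd
  rot[15] = f$ibdeahggcgjacdh
  rot[16] = $ibdeahggcgjacdhf
Sorted (with $ < everything):
  sorted[0] = $ibdeahggcgjacdhf  (last char: 'f')
  sorted[1] = acdhf$ibdeahggcgj  (last char: 'j')
  sorted[2] = ahggcgjacdhf$ibde  (last char: 'e')
  sorted[3] = bdeahggcgjacdhf$i  (last char: 'i')
  sorted[4] = cdhf$ibdeahggcgja  (last char: 'a')
  sorted[5] = cgjacdhf$ibdeahgg  (last char: 'g')
  sorted[6] = deahggcgjacdhf$ib  (last char: 'b')
  sorted[7] = dhf$ibdeahggcgjac  (last char: 'c')
  sorted[8] = eahggcgjacdhf$ibd  (last char: 'd')
  sorted[9] = f$ibdeahggcgjacdh  (last char: 'h')
  sorted[10] = gcgjacdhf$ibdeahg  (last char: 'g')
  sorted[11] = ggcgjacdhf$ibdeah  (last char: 'h')
  sorted[12] = gjacdhf$ibdeahggc  (last char: 'c')
  sorted[13] = hf$ibdeahggcgjacd  (last char: 'd')
  sorted[14] = hggcgjacdhf$ibdea  (last char: 'a')
  sorted[15] = ibdeahggcgjacdhf$  (last char: '$')
  sorted[16] = jacdhf$ibdeahggcg  (last char: 'g')
Last column: fjeiagbcdhghcda$g
Original string S is at sorted index 15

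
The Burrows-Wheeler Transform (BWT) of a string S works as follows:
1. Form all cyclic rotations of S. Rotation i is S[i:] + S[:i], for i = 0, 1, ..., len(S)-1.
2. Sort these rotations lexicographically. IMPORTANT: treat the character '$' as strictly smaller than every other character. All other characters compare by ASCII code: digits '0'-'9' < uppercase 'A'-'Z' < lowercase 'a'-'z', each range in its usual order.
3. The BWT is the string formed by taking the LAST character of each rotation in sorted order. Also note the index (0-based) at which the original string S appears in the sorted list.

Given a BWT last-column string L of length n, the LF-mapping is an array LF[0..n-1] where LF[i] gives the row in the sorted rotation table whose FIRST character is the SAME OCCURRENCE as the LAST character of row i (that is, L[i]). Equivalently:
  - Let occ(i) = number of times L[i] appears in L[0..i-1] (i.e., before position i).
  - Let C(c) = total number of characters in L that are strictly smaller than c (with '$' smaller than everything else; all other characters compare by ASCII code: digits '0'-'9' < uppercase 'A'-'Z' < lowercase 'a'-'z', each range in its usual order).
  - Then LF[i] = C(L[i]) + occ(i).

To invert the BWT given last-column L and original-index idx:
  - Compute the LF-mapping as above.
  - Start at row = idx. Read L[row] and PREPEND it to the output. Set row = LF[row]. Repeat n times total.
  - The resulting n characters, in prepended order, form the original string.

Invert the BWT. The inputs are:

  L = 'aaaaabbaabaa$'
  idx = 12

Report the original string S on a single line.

LF mapping: 1 2 3 4 5 10 11 6 7 12 8 9 0
Walk LF starting at row 12, prepending L[row]:
  step 1: row=12, L[12]='$', prepend. Next row=LF[12]=0
  step 2: row=0, L[0]='a', prepend. Next row=LF[0]=1
  step 3: row=1, L[1]='a', prepend. Next row=LF[1]=2
  step 4: row=2, L[2]='a', prepend. Next row=LF[2]=3
  step 5: row=3, L[3]='a', prepend. Next row=LF[3]=4
  step 6: row=4, L[4]='a', prepend. Next row=LF[4]=5
  step 7: row=5, L[5]='b', prepend. Next row=LF[5]=10
  step 8: row=10, L[10]='a', prepend. Next row=LF[10]=8
  step 9: row=8, L[8]='a', prepend. Next row=LF[8]=7
  step 10: row=7, L[7]='a', prepend. Next row=LF[7]=6
  step 11: row=6, L[6]='b', prepend. Next row=LF[6]=11
  step 12: row=11, L[11]='a', prepend. Next row=LF[11]=9
  step 13: row=9, L[9]='b', prepend. Next row=LF[9]=12
Reversed output: babaaabaaaaa$

Answer: babaaabaaaaa$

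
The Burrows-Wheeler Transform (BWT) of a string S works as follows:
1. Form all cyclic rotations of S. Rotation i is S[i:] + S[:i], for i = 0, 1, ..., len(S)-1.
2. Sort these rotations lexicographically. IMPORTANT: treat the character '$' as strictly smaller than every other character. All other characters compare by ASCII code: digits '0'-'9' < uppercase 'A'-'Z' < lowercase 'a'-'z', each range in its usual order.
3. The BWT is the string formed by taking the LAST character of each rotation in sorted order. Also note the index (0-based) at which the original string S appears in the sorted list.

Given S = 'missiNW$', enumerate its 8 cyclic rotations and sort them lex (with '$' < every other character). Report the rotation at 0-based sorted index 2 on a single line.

All 8 rotations (rotation i = S[i:]+S[:i]):
  rot[0] = missiNW$
  rot[1] = issiNW$m
  rot[2] = ssiNW$mi
  rot[3] = siNW$mis
  rot[4] = iNW$miss
  rot[5] = NW$missi
  rot[6] = W$missiN
  rot[7] = $missiNW
Sorted (with $ < everything):
  sorted[0] = $missiNW
  sorted[1] = NW$missi
  sorted[2] = W$missiN
  sorted[3] = iNW$miss
  sorted[4] = issiNW$m
  sorted[5] = missiNW$
  sorted[6] = siNW$mis
  sorted[7] = ssiNW$mi
sorted[2] = W$missiN

Answer: W$missiN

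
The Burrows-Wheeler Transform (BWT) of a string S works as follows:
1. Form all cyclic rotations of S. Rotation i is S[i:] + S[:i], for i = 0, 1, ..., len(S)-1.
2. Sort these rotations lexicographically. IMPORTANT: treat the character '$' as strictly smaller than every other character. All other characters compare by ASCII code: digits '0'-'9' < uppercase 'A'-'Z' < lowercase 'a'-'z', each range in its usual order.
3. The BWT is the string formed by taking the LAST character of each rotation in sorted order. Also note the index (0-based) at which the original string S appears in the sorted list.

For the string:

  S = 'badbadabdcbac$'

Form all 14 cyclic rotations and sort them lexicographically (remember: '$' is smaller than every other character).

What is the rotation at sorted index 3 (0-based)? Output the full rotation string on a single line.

All 14 rotations (rotation i = S[i:]+S[:i]):
  rot[0] = badbadabdcbac$
  rot[1] = adbadabdcbac$b
  rot[2] = dbadabdcbac$ba
  rot[3] = badabdcbac$bad
  rot[4] = adabdcbac$badb
  rot[5] = dabdcbac$badba
  rot[6] = abdcbac$badbad
  rot[7] = bdcbac$badbada
  rot[8] = dcbac$badbadab
  rot[9] = cbac$badbadabd
  rot[10] = bac$badbadabdc
  rot[11] = ac$badbadabdcb
  rot[12] = c$badbadabdcba
  rot[13] = $badbadabdcbac
Sorted (with $ < everything):
  sorted[0] = $badbadabdcbac
  sorted[1] = abdcbac$badbad
  sorted[2] = ac$badbadabdcb
  sorted[3] = adabdcbac$badb
  sorted[4] = adbadabdcbac$b
  sorted[5] = bac$badbadabdc
  sorted[6] = badabdcbac$bad
  sorted[7] = badbadabdcbac$
  sorted[8] = bdcbac$badbada
  sorted[9] = c$badbadabdcba
  sorted[10] = cbac$badbadabd
  sorted[11] = dabdcbac$badba
  sorted[12] = dbadabdcbac$ba
  sorted[13] = dcbac$badbadab
sorted[3] = adabdcbac$badb

Answer: adabdcbac$badb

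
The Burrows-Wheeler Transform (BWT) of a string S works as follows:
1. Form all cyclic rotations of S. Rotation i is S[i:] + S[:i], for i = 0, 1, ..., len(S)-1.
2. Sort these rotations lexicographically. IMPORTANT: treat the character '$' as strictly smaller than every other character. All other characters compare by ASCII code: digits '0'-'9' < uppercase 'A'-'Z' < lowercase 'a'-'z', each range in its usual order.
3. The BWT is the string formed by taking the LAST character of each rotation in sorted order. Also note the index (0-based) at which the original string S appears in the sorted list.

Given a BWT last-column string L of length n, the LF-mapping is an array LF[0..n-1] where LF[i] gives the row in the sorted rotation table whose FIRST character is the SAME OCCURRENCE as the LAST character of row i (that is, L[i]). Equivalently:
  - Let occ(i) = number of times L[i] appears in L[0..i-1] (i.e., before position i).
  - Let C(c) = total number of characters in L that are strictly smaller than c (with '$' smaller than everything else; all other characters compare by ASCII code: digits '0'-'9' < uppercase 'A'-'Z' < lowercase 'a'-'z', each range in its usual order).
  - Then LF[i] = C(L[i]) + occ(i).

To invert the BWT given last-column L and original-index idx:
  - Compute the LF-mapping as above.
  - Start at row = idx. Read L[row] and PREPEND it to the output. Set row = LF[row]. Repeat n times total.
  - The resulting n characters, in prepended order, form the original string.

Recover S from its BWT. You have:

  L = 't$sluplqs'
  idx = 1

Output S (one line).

Answer: lpslsuqt$

Derivation:
LF mapping: 7 0 5 1 8 3 2 4 6
Walk LF starting at row 1, prepending L[row]:
  step 1: row=1, L[1]='$', prepend. Next row=LF[1]=0
  step 2: row=0, L[0]='t', prepend. Next row=LF[0]=7
  step 3: row=7, L[7]='q', prepend. Next row=LF[7]=4
  step 4: row=4, L[4]='u', prepend. Next row=LF[4]=8
  step 5: row=8, L[8]='s', prepend. Next row=LF[8]=6
  step 6: row=6, L[6]='l', prepend. Next row=LF[6]=2
  step 7: row=2, L[2]='s', prepend. Next row=LF[2]=5
  step 8: row=5, L[5]='p', prepend. Next row=LF[5]=3
  step 9: row=3, L[3]='l', prepend. Next row=LF[3]=1
Reversed output: lpslsuqt$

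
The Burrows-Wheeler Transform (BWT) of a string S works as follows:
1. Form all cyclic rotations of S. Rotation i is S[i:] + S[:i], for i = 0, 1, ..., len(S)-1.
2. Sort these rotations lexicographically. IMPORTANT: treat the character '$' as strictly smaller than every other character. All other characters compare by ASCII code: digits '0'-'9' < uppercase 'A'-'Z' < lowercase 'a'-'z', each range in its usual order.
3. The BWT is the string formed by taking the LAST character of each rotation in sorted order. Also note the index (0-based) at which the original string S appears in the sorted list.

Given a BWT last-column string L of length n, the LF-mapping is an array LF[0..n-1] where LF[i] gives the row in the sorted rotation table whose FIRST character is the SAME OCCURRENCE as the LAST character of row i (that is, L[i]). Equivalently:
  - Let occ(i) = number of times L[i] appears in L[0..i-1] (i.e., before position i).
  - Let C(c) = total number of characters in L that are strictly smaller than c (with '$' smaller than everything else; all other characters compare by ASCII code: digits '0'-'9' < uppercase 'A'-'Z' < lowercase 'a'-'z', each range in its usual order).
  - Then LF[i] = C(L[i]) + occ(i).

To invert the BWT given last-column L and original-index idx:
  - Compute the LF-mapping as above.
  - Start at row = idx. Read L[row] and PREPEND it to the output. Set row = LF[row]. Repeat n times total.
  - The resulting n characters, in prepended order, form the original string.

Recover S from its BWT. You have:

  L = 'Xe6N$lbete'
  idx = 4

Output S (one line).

Answer: beetle6NX$

Derivation:
LF mapping: 3 5 1 2 0 8 4 6 9 7
Walk LF starting at row 4, prepending L[row]:
  step 1: row=4, L[4]='$', prepend. Next row=LF[4]=0
  step 2: row=0, L[0]='X', prepend. Next row=LF[0]=3
  step 3: row=3, L[3]='N', prepend. Next row=LF[3]=2
  step 4: row=2, L[2]='6', prepend. Next row=LF[2]=1
  step 5: row=1, L[1]='e', prepend. Next row=LF[1]=5
  step 6: row=5, L[5]='l', prepend. Next row=LF[5]=8
  step 7: row=8, L[8]='t', prepend. Next row=LF[8]=9
  step 8: row=9, L[9]='e', prepend. Next row=LF[9]=7
  step 9: row=7, L[7]='e', prepend. Next row=LF[7]=6
  step 10: row=6, L[6]='b', prepend. Next row=LF[6]=4
Reversed output: beetle6NX$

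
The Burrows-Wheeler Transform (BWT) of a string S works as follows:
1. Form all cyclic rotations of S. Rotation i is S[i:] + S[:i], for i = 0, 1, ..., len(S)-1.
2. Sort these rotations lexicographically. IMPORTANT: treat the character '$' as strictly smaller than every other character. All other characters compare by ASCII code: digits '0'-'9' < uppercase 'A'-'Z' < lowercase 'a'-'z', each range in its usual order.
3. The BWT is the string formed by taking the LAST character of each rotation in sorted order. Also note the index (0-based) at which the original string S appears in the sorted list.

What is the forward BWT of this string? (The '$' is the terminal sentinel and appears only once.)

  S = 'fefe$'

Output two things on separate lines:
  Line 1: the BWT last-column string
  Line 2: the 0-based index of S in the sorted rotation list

All 5 rotations (rotation i = S[i:]+S[:i]):
  rot[0] = fefe$
  rot[1] = efe$f
  rot[2] = fe$fe
  rot[3] = e$fef
  rot[4] = $fefe
Sorted (with $ < everything):
  sorted[0] = $fefe  (last char: 'e')
  sorted[1] = e$fef  (last char: 'f')
  sorted[2] = efe$f  (last char: 'f')
  sorted[3] = fe$fe  (last char: 'e')
  sorted[4] = fefe$  (last char: '$')
Last column: effe$
Original string S is at sorted index 4

Answer: effe$
4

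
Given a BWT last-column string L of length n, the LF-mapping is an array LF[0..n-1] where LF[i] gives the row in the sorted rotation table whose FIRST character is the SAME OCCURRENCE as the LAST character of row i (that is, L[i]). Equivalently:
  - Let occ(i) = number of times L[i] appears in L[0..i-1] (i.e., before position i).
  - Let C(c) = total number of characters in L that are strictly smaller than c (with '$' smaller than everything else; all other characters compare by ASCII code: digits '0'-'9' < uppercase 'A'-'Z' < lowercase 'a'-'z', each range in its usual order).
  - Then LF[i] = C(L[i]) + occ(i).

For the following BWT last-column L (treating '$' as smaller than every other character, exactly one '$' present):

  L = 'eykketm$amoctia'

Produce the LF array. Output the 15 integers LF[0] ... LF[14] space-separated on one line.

Answer: 4 14 7 8 5 12 9 0 1 10 11 3 13 6 2

Derivation:
Char counts: '$':1, 'a':2, 'c':1, 'e':2, 'i':1, 'k':2, 'm':2, 'o':1, 't':2, 'y':1
C (first-col start): C('$')=0, C('a')=1, C('c')=3, C('e')=4, C('i')=6, C('k')=7, C('m')=9, C('o')=11, C('t')=12, C('y')=14
L[0]='e': occ=0, LF[0]=C('e')+0=4+0=4
L[1]='y': occ=0, LF[1]=C('y')+0=14+0=14
L[2]='k': occ=0, LF[2]=C('k')+0=7+0=7
L[3]='k': occ=1, LF[3]=C('k')+1=7+1=8
L[4]='e': occ=1, LF[4]=C('e')+1=4+1=5
L[5]='t': occ=0, LF[5]=C('t')+0=12+0=12
L[6]='m': occ=0, LF[6]=C('m')+0=9+0=9
L[7]='$': occ=0, LF[7]=C('$')+0=0+0=0
L[8]='a': occ=0, LF[8]=C('a')+0=1+0=1
L[9]='m': occ=1, LF[9]=C('m')+1=9+1=10
L[10]='o': occ=0, LF[10]=C('o')+0=11+0=11
L[11]='c': occ=0, LF[11]=C('c')+0=3+0=3
L[12]='t': occ=1, LF[12]=C('t')+1=12+1=13
L[13]='i': occ=0, LF[13]=C('i')+0=6+0=6
L[14]='a': occ=1, LF[14]=C('a')+1=1+1=2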